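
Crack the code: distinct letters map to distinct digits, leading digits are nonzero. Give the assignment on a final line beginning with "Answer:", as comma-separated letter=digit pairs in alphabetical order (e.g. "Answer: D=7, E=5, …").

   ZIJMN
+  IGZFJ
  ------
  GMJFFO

Step 1. [col 1: N + J ≡ O (mod 10)] column 1 (N + J ≡ O (mod 10), carry-in 0) doesn't pin N yet; pick N=4 and continue. So N=4.
Step 2. [col 1: N + J ≡ O (mod 10)] several values work for J in column 1 (N + J ≡ O (mod 10), carry-in 0); try J=5. So J=5.
Step 3. [col 1: N + J ≡ O (mod 10)] in column 1 we have N+J≡O with carry-in 0; given N=4, J=5 and digits 4,5 already taken and all letters distinct, that pins O to 9 ⇒ O=9.
Step 4. [col 2: M + F ≡ F (mod 10)] column 2: given nothing yet, carry-in 0, and digits 4,5,9 already taken and all letters distinct, M+F≡F (mod 10) forces M=0. So M=0.
Step 5. [col 2: M + F ≡ F (mod 10)] column 2 (M + F ≡ F (mod 10), carry-in 0) doesn't pin F yet; pick F=2 and continue ⇒ F=2.
Step 6. [G] G is the leading digit of a 6-digit sum of two 5-digit numbers; the final carry is exactly 1 ⇒ G=1.
Step 7. [col 3: J + Z ≡ F (mod 10)] column 3 reads J+Z+carry(0)=F with J=5, F=2; with digits 0,1,2,4,5,9 already taken and all letters distinct, the only value for Z is 7 ⇒ Z=7.
Step 8. [col 4: I + G ≡ J (mod 10)] column 4: given G=1, J=5, carry-in 1, and digits 0,1,2,4,5,7,9 already taken and all letters distinct, I+G≡J (mod 10) forces I=3 ⇒ I=3.

Answer: F=2, G=1, I=3, J=5, M=0, N=4, O=9, Z=7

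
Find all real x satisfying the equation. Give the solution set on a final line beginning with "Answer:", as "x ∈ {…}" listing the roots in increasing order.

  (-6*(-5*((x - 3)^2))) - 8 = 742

Step 1. [(-6*(-5*((x - 3)^2))) - 8 = 742] peel the -8: add 8 from each side, so sub: -6*(-5*((x - 3)^2)) = 750.
Step 2. [-6*(-5*((x - 3)^2)) = 750] LHS = -6·(…); ÷-6 both sides ⇒ div: -5*((x - 3)^2) = -125.
Step 3. [-5*((x - 3)^2) = -125] LHS = -5·(…); ÷-5 both sides ⇒ div: (x - 3)^2 = 25.
Step 4. [(x - 3)^2 = 25] √ both sides: 25 ≥ 0 gives two branches, so sqrt: x - 3 = 5 or -5.
Step 5. [x - 3 = 5 or -5] the outer -3 inverts by adding 3, so sub: x = 8 or -2.

Answer: x ∈ {-2, 8}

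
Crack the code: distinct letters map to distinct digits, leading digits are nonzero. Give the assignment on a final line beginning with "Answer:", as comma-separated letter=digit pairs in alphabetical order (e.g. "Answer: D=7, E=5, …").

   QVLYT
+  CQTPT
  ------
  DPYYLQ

Step 1. [D] the sum has 6 digits but both addends have 5; that extra leading digit D is the final carry, namely 1 ⇒ D=1.
Step 2. [col 1: T + T ≡ Q (mod 10)] several values work for Q in column 1 (T + T ≡ Q (mod 10), carry-in 0); try Q=8 ⇒ Q=8.
Step 3. [col 1: T + T ≡ Q (mod 10)] column 1 (T + T ≡ Q (mod 10), carry-in 0) doesn't pin T yet; pick T=4 and continue ⇒ T=4.
Step 4. [col 2: Y + P ≡ L (mod 10)] no forcing yet in column 2 (carry-in 0); L=2 is free and consistent — try it, so L=2.
Step 5. [col 2: Y + P ≡ L (mod 10)] no forcing yet in column 2 (carry-in 0); P=5 is free and consistent — try it. So P=5.
Step 6. [col 2: Y + P ≡ L (mod 10)] column 2 reads Y+P+carry(0)=L with P=5, L=2; with digits 1,2,4,5,8 already taken and all letters distinct, the only value for Y is 7, so Y=7.
Step 7. [col 4: V + Q ≡ Y (mod 10)] in column 4 we have V+Q≡Y with carry-in 0; given Q=8, Y=7 and digits 1,2,4,5,7,8 already taken and all letters distinct, that pins V to 9, so V=9.
Step 8. [col 5: Q + C ≡ P (mod 10)] column 5: given Q=8, P=5, carry-in 1, and digits 1,2,4,5,7,8,9 already taken and all letters distinct, Q+C≡P (mod 10) forces C=6, so C=6.

Answer: C=6, D=1, L=2, P=5, Q=8, T=4, V=9, Y=7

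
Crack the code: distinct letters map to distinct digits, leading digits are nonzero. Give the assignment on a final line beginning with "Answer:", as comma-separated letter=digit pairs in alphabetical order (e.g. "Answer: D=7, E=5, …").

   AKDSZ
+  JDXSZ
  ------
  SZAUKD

Step 1. [S] S is the leading digit of a 6-digit sum of two 5-digit numbers; the final carry is exactly 1 ⇒ S=1.
Step 2. [col 1: Z + Z ≡ D (mod 10)] several values work for D in column 1 (Z + Z ≡ D (mod 10), carry-in 0); try D=4 ⇒ D=4.
Step 3. [col 1: Z + Z ≡ D (mod 10)] Z=7 is one option consistent with column 1 (Z + Z ≡ D (mod 10), carry-in 0) — take it, so Z=7.
Step 4. [col 2: S + S ≡ K (mod 10)] in column 2 we have S+S≡K with carry-in 1; given S=1 and digits 1,4,7 already taken and all letters distinct, that pins K to 3 ⇒ K=3.
Step 5. [col 3: D + X ≡ U (mod 10)] several values work for X in column 3 (D + X ≡ U (mod 10), carry-in 0); try X=6. So X=6.
Step 6. [col 3: D + X ≡ U (mod 10)] from column 3 (D=4, X=6, carry-in 0, digits 1,3,4,6,7 already taken and all letters distinct): U must equal 0. So U=0.
Step 7. [col 4: K + D ≡ A (mod 10)] in column 4 we have K+D≡A with carry-in 1; given K=3, D=4 and digits 0,1,3,4,6,7 already taken and all letters distinct, that pins A to 8 ⇒ A=8.
Step 8. [col 5: A + J ≡ Z (mod 10)] column 5: given A=8, Z=7, carry-in 0, and digits 0,1,3,4,6,7,8 already taken and all letters distinct, A+J≡Z (mod 10) forces J=9, so J=9.

Answer: A=8, D=4, J=9, K=3, S=1, U=0, X=6, Z=7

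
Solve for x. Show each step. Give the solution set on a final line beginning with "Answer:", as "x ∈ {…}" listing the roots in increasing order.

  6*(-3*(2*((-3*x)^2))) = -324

Step 1. [6*(-3*(2*((-3*x)^2))) = -324] 6·(inner) — divide through by 6, so div: -3*(2*((-3*x)^2)) = -54.
Step 2. [-3*(2*((-3*x)^2)) = -54] divide by the outer -3 ⇒ div: 2*((-3*x)^2) = 18.
Step 3. [2*((-3*x)^2) = 18] leading coefficient 2: divide by 2. So div: (-3*x)^2 = 9.
Step 4. [(-3*x)^2 = 9] 9 ≥ 0, LHS is (·)² — take ±√. So sqrt: -3*x = 3 or -3.
Step 5. [-3*x = 3 or -3] -3·(inner) — divide through by -3, so div: x = -1 or 1.

Answer: x ∈ {-1, 1}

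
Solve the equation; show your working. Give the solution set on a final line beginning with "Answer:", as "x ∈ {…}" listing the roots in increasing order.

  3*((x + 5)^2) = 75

Step 1. [3*((x + 5)^2) = 75] divide by the outer 3 ⇒ div: (x + 5)^2 = 25.
Step 2. [(x + 5)^2 = 25] √ both sides: 25 ≥ 0 gives two branches. So sqrt: x + 5 = 5 or -5.
Step 3. [x + 5 = 5 or -5] peel the +5: subtract 5 from each side, so sub: x = 0 or -10.

Answer: x ∈ {-10, 0}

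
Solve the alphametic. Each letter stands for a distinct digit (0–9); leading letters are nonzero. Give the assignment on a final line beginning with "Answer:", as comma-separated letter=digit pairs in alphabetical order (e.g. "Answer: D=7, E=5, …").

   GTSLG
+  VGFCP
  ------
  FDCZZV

Step 1. [col 1: G + P ≡ V (mod 10)] column 1 (G + P ≡ V (mod 10), carry-in 0) doesn't pin V yet; pick V=3 and continue. So V=3.
Step 2. [col 1: G + P ≡ V (mod 10)] several values work for G in column 1 (G + P ≡ V (mod 10), carry-in 0); try G=6. So G=6.
Step 3. [col 1: G + P ≡ V (mod 10)] in column 1 we have G+P≡V with carry-in 0; given G=6, V=3 and digits 3,6 already taken and all letters distinct, that pins P to 7, so P=7.
Step 4. [col 2: L + C ≡ Z (mod 10)] no forcing yet in column 2 (carry-in 1); Z=4 is free and consistent — try it ⇒ Z=4.
Step 5. [F] adding two 5-digit numbers gives at most 5+1 digits, and here it does — F is that final carry and must be 1, so F=1.
Step 6. [col 2: L + C ≡ Z (mod 10)] no forcing yet in column 2 (carry-in 1); L=8 is free and consistent — try it, so L=8.
Step 7. [col 2: L + C ≡ Z (mod 10)] from column 2 (L=8, Z=4, carry-in 1, digits 1,3,4,6,7,8 already taken and all letters distinct): C must equal 5. So C=5.
Step 8. [col 3: S + F ≡ Z (mod 10)] column 3 reads S+F+carry(1)=Z with F=1, Z=4; with digits 1,3,4,5,6,7,8 already taken and all letters distinct, the only value for S is 2. So S=2.
Step 9. [col 4: T + G ≡ C (mod 10)] column 4: given G=6, C=5, carry-in 0, and digits 1,2,3,4,5,6,7,8 already taken and all letters distinct, T+G≡C (mod 10) forces T=9, so T=9.
Step 10. [col 5: G + V ≡ D (mod 10)] from column 5 (G=6, V=3, carry-in 1, digits 1,2,3,4,5,6,7,8,9 already taken and all letters distinct): D must equal 0. So D=0.

Answer: C=5, D=0, F=1, G=6, L=8, P=7, S=2, T=9, V=3, Z=4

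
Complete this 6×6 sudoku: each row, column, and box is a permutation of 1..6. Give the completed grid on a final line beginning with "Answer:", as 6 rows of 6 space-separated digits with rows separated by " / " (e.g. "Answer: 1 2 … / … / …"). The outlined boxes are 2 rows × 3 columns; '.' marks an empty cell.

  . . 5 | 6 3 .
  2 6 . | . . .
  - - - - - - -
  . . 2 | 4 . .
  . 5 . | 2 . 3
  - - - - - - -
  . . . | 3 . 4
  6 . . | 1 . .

Step 1. [r5c3∈{1}] r5c3 has the single candidate 1 ⇒ r5c3=1.
Step 2. [r5c5∈{2,5,6}] r5c5 is the only open cell in row 5 admitting 6, so r5c5=6.
Step 3. [r4c5∈{1}] r4c5 has the single candidate 1 ⇒ r4c5=1.
Step 4. [r3c5∈{5}] r3c5 is down to just 5 ⇒ r3c5=5.
Step 5. [r2c3∈{3,4}] r2c3 is the only open cell in row 2 admitting 3. So r2c3=3.
Step 6. [r6c2∈{2,3,4}] row 6 places 3 nowhere but r6c2 ⇒ r6c2=3.
Step 7. [r6c6∈{2,5}] row 6 places 5 nowhere but r6c6 ⇒ r6c6=5.
Step 8. [r4c1∈{4}] nothing but 4 survives at r4c1, so r4c1=4.
Step 9. [r1c1∈{1}] r1c1's peers cover all but 1, so r1c1=1.
Step 10. [r4c3∈{6}] r4c3 is down to just 6 ⇒ r4c3=6.
Step 11. [r3c2∈{1}] r3c2's peers cover all but 1. So r3c2=1.
Step 12. [r5c2∈{2}] r5c2 is down to just 2 ⇒ r5c2=2.
Step 13. [r3c6∈{6}] r3c6 has the single candidate 6, so r3c6=6.
Step 14. [r5c1∈{5}] only 5 remains possible at r5c1. So r5c1=5.
Step 15. [r2c4∈{5}] nothing but 5 survives at r2c4, so r2c4=5.
Step 16. [r3c1∈{3}] r3c1 has the single candidate 3. So r3c1=3.
Step 17. [r2c5∈{4}] only 4 remains possible at r2c5. So r2c5=4.
Step 18. [r2c6∈{1}] r2c6 has the single candidate 1 ⇒ r2c6=1.
Step 19. [r6c5∈{2}] r6c5's peers cover all but 2 ⇒ r6c5=2.
Step 20. [r6c3∈{4}] only 4 remains possible at r6c3. So r6c3=4.
Step 21. [r1c6∈{2}] r1c6's peers cover all but 2, so r1c6=2.
Step 22. [r1c2∈{4}] r1c2's peers cover all but 4 ⇒ r1c2=4.

Answer: 1 4 5 6 3 2 / 2 6 3 5 4 1 / 3 1 2 4 5 6 / 4 5 6 2 1 3 / 5 2 1 3 6 4 / 6 3 4 1 2 5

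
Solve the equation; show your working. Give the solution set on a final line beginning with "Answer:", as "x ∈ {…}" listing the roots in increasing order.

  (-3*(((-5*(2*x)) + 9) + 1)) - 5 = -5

Step 1. [(-3*(((-5*(2*x)) + 9) + 1)) - 5 = -5] the outer -5 inverts by adding 5, so sub: -3*(((-5*(2*x)) + 9) + 1) = 0.
Step 2. [-3*(((-5*(2*x)) + 9) + 1) = 0] -3·(inner) — divide through by -3, so div: ((-5*(2*x)) + 9) + 1 = 0.
Step 3. [((-5*(2*x)) + 9) + 1 = 0] peel the +1: subtract 1 from each side, so sub: (-5*(2*x)) + 9 = -1.
Step 4. [(-5*(2*x)) + 9 = -1] +9 is outermost — subtract 9 both sides. So sub: -5*(2*x) = -10.
Step 5. [-5*(2*x) = -10] -5 out front; divide by -5, so div: 2*x = 2.
Step 6. [2*x = 2] 2·(inner) — divide through by 2, so div: x = 1.

Answer: x ∈ {1}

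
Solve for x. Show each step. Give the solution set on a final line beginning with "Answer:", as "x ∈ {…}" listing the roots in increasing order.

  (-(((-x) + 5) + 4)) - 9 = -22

Step 1. [(-(((-x) + 5) + 4)) - 9 = -22] 9 comes off first (add 9) ⇒ sub: -(((-x) + 5) + 4) = -13.
Step 2. [-(((-x) + 5) + 4) = -13] flip signs both sides, so neg: ((-x) + 5) + 4 = 13.
Step 3. [((-x) + 5) + 4 = 13] the outer +4 inverts by subtracting 4. So sub: (-x) + 5 = 9.
Step 4. [(-x) + 5 = 9] +5 is outermost — subtract 5 both sides. So sub: -x = 4.
Step 5. [-x = 4] leading − — multiply by −1 ⇒ neg: x = -4.

Answer: x ∈ {-4}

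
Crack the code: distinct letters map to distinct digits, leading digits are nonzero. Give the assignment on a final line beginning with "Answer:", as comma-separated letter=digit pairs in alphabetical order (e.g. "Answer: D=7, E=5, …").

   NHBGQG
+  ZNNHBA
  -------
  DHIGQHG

Step 1. [D] the sum has 7 digits but both addends have 6; that extra leading digit D is the final carry, namely 1, so D=1.
Step 2. [col 1: G + A ≡ G (mod 10)] column 1: given nothing yet, carry-in 0, and digits 1 already taken and all letters distinct, G+A≡G (mod 10) forces A=0. So A=0.
Step 3. [col 1: G + A ≡ G (mod 10)] column 1 (G + A ≡ G (mod 10), carry-in 0) doesn't pin G yet; pick G=2 and continue ⇒ G=2.
Step 4. [col 2: Q + B ≡ H (mod 10)] column 2 (Q + B ≡ H (mod 10), carry-in 0) doesn't pin B yet; pick B=7 and continue ⇒ B=7.
Step 5. [col 2: Q + B ≡ H (mod 10)] several values work for H in column 2 (Q + B ≡ H (mod 10), carry-in 0); try H=3, so H=3.
Step 6. [col 2: Q + B ≡ H (mod 10)] column 2 reads Q+B+carry(0)=H with B=7, H=3; with digits 0,1,2,3,7 already taken and all letters distinct, the only value for Q is 6. So Q=6.
Step 7. [col 4: B + N ≡ G (mod 10)] in column 4 we have B+N≡G with carry-in 0; given B=7, G=2 and digits 0,1,2,3,6,7 already taken and all letters distinct, that pins N to 5 ⇒ N=5.
Step 8. [col 5: H + N ≡ I (mod 10)] in column 5 we have H+N≡I with carry-in 1; given H=3, N=5 and digits 0,1,2,3,5,6,7 already taken and all letters distinct, that pins I to 9. So I=9.
Step 9. [col 6: N + Z ≡ H (mod 10)] from column 6 (N=5, H=3, carry-in 0, digits 0,1,2,3,5,6,7,9 already taken and all letters distinct): Z must equal 8, so Z=8.

Answer: A=0, B=7, D=1, G=2, H=3, I=9, N=5, Q=6, Z=8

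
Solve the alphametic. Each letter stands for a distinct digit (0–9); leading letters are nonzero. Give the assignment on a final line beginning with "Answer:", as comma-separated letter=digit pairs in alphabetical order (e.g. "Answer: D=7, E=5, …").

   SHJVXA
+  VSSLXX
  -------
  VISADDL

Step 1. [V] V is the leading digit of a 7-digit sum of two 6-digit numbers; the final carry is exactly 1 ⇒ V=1.
Step 2. [col 1: A + X ≡ L (mod 10)] no forcing yet in column 1 (carry-in 0); A=2 is free and consistent — try it ⇒ A=2.
Step 3. [col 1: A + X ≡ L (mod 10)] column 1 (A + X ≡ L (mod 10), carry-in 0) doesn't pin X yet; pick X=3 and continue, so X=3.
Step 4. [col 1: A + X ≡ L (mod 10)] in column 1 we have A+X≡L with carry-in 0; given A=2, X=3 and digits 1,2,3 already taken and all letters distinct, that pins L to 5. So L=5.
Step 5. [col 2: X + X ≡ D (mod 10)] from column 2 (X=3, carry-in 0, digits 1,2,3,5 already taken and all letters distinct): D must equal 6, so D=6.
Step 6. [col 4: J + S ≡ A (mod 10)] no forcing yet in column 4 (carry-in 0); J=4 is free and consistent — try it, so J=4.
Step 7. [col 4: J + S ≡ A (mod 10)] from column 4 (J=4, A=2, carry-in 0, digits 1,2,3,4,5,6 already taken and all letters distinct): S must equal 8. So S=8.
Step 8. [col 5: H + S ≡ S (mod 10)] from column 5 (S=8, carry-in 1, digits 1,2,3,4,5,6,8 already taken and all letters distinct): H must equal 9, so H=9.
Step 9. [col 6: S + V ≡ I (mod 10)] from column 6 (S=8, V=1, carry-in 1, digits 1,2,3,4,5,6,8,9 already taken and all letters distinct): I must equal 0. So I=0.

Answer: A=2, D=6, H=9, I=0, J=4, L=5, S=8, V=1, X=3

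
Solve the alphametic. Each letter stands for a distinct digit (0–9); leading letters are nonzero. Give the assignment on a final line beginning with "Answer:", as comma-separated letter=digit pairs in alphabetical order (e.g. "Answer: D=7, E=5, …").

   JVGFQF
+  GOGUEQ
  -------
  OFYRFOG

Step 1. [col 1: F + Q ≡ G (mod 10)] no forcing yet in column 1 (carry-in 0); F=2 is free and consistent — try it. So F=2.
Step 2. [col 1: F + Q ≡ G (mod 10)] column 1 (F + Q ≡ G (mod 10), carry-in 0) doesn't pin G yet; pick G=6 and continue ⇒ G=6.
Step 3. [O] O is the leading digit of a 7-digit sum of two 6-digit numbers; the final carry is exactly 1. So O=1.
Step 4. [col 1: F + Q ≡ G (mod 10)] from column 1 (F=2, G=6, carry-in 0, digits 1,2,6 already taken and all letters distinct): Q must equal 4. So Q=4.
Step 5. [col 2: Q + E ≡ O (mod 10)] from column 2 (Q=4, O=1, carry-in 0, digits 1,2,4,6 already taken and all letters distinct): E must equal 7 ⇒ E=7.
Step 6. [col 3: F + U ≡ F (mod 10)] from column 3 (F=2, carry-in 1, digits 1,2,4,6,7 already taken and all letters distinct): U must equal 9 ⇒ U=9.
Step 7. [col 4: G + G ≡ R (mod 10)] column 4: given G=6, carry-in 1, and digits 1,2,4,6,7,9 already taken and all letters distinct, G+G≡R (mod 10) forces R=3. So R=3.
Step 8. [col 5: V + O ≡ Y (mod 10)] in column 5 we have V+O≡Y with carry-in 1; given O=1 and digits 1,2,3,4,6,7,9 already taken and all letters distinct, that pins V to 8. So V=8.
Step 9. [col 5: V + O ≡ Y (mod 10)] column 5 reads V+O+carry(1)=Y with V=8, O=1; with digits 1,2,3,4,6,7,8,9 already taken and all letters distinct, the only value for Y is 0 ⇒ Y=0.
Step 10. [col 6: J + G ≡ F (mod 10)] column 6 reads J+G+carry(1)=F with G=6, F=2; with digits 0,1,2,3,4,6,7,8,9 already taken and all letters distinct, the only value for J is 5, so J=5.

Answer: E=7, F=2, G=6, J=5, O=1, Q=4, R=3, U=9, V=8, Y=0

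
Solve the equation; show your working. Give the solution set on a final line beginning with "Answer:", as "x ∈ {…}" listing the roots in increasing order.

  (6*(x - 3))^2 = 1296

Step 1. [(6*(x - 3))^2 = 1296] 1296 ≥ 0, LHS is (·)² — take ±√. So sqrt: 6*(x - 3) = 36 or -36.
Step 2. [6*(x - 3) = 36 or -36] leading coefficient 6: divide by 6. So div: x - 3 = 6 or -6.
Step 3. [x - 3 = 6 or -6] add 3: x sits inside (… - 3) ⇒ sub: x = 9 or -3.

Answer: x ∈ {-3, 9}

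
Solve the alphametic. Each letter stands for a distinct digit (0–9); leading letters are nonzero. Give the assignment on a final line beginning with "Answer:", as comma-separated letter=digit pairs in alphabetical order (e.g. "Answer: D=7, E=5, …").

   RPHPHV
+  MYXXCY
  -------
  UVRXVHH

Step 1. [col 1: V + Y ≡ H (mod 10)] no forcing yet in column 1 (carry-in 0); Y=7 is free and consistent — try it, so Y=7.
Step 2. [col 1: V + Y ≡ H (mod 10)] H=9 is one option consistent with column 1 (V + Y ≡ H (mod 10), carry-in 0) — take it ⇒ H=9.
Step 3. [col 1: V + Y ≡ H (mod 10)] in column 1 we have V+Y≡H with carry-in 0; given Y=7, H=9 and digits 7,9 already taken and all letters distinct, that pins V to 2 ⇒ V=2.
Step 4. [U] U is the leading digit of a 7-digit sum of two 6-digit numbers; the final carry is exactly 1 ⇒ U=1.
Step 5. [col 2: H + C ≡ H (mod 10)] column 2: given H=9, carry-in 0, and digits 1,2,7,9 already taken and all letters distinct, H+C≡H (mod 10) forces C=0 ⇒ C=0.
Step 6. [col 3: P + X ≡ V (mod 10)] no forcing yet in column 3 (carry-in 0); X=4 is free and consistent — try it ⇒ X=4.
Step 7. [col 3: P + X ≡ V (mod 10)] column 3 reads P+X+carry(0)=V with X=4, V=2; with digits 0,1,2,4,7,9 already taken and all letters distinct, the only value for P is 8. So P=8.
Step 8. [col 5: P + Y ≡ R (mod 10)] column 5: given P=8, Y=7, carry-in 1, and digits 0,1,2,4,7,8,9 already taken and all letters distinct, P+Y≡R (mod 10) forces R=6, so R=6.
Step 9. [col 6: R + M ≡ V (mod 10)] from column 6 (R=6, V=2, carry-in 1, digits 0,1,2,4,6,7,8,9 already taken and all letters distinct): M must equal 5 ⇒ M=5.

Answer: C=0, H=9, M=5, P=8, R=6, U=1, V=2, X=4, Y=7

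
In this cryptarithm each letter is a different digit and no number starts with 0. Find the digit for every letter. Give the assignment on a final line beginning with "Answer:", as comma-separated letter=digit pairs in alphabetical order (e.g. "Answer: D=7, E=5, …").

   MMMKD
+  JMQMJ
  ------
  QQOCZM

Step 1. [Q] Q is the leading digit of a 6-digit sum of two 5-digit numbers; the final carry is exactly 1, so Q=1.
Step 2. [col 1: D + J ≡ M (mod 10)] column 1 (D + J ≡ M (mod 10), carry-in 0) doesn't pin M yet; pick M=8 and continue ⇒ M=8.
Step 3. [col 1: D + J ≡ M (mod 10)] no forcing yet in column 1 (carry-in 0); J=2 is free and consistent — try it, so J=2.
Step 4. [col 1: D + J ≡ M (mod 10)] column 1 reads D+J+carry(0)=M with J=2, M=8; with digits 1,2,8 already taken and all letters distinct, the only value for D is 6, so D=6.
Step 5. [col 2: K + M ≡ Z (mod 10)] K=5 is one option consistent with column 2 (K + M ≡ Z (mod 10), carry-in 0) — take it, so K=5.
Step 6. [col 2: K + M ≡ Z (mod 10)] in column 2 we have K+M≡Z with carry-in 0; given K=5, M=8 and digits 1,2,5,6,8 already taken and all letters distinct, that pins Z to 3. So Z=3.
Step 7. [col 3: M + Q ≡ C (mod 10)] column 3: given M=8, Q=1, carry-in 1, and digits 1,2,3,5,6,8 already taken and all letters distinct, M+Q≡C (mod 10) forces C=0, so C=0.
Step 8. [col 4: M + M ≡ O (mod 10)] column 4: given M=8, carry-in 1, and digits 0,1,2,3,5,6,8 already taken and all letters distinct, M+M≡O (mod 10) forces O=7 ⇒ O=7.

Answer: C=0, D=6, J=2, K=5, M=8, O=7, Q=1, Z=3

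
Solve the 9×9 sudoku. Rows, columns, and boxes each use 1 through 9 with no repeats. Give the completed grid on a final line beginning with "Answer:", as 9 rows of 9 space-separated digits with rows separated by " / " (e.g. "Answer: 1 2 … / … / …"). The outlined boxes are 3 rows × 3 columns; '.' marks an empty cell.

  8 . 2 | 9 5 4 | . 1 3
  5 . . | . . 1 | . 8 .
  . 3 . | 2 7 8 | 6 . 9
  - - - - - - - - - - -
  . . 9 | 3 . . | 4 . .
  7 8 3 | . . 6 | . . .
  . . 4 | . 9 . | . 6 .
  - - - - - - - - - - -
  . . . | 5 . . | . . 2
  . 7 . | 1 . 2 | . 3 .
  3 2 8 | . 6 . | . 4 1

Step 1. [r5c9∈{5}] r5c9 has the single candidate 5 ⇒ r5c9=5.
Step 2. [r1c7∈{7}] r1c7 is down to just 7, so r1c7=7.
Step 3. [r6c4∈{7,8}] across col 4, 8 lands solely at r6c4 ⇒ r6c4=8.
Step 4. [r1c2∈{6}] r1c2 is down to just 6 ⇒ r1c2=6.
Step 5. [r3c1∈{1,4}] across row 3, 4 lands solely at r3c1 ⇒ r3c1=4.
Step 6. [r4c1∈{1,2,6}] across row 4, 6 lands solely at r4c1, so r4c1=6.
Step 7. [r7c2∈{1,4,9}] 4 has one home in col 2: r7c2, so r7c2=4.
Step 8. [r7c8∈{7,9}] r7c8 is the only open cell in box 9 admitting 7, so r7c8=7.
Step 9. [r4c8∈{2}] r4c8's peers cover all but 2 ⇒ r4c8=2.
Step 10. [r5c5∈{1,2,4}] 2 has one home in row 5: r5c5, so r5c5=2.
Step 11. [r7c3∈{1,6}] across row 7, 6 lands solely at r7c3, so r7c3=6.
Step 12. [r9c7∈{5,9}] across row 9, 5 lands solely at r9c7, so r9c7=5.
Step 13. [r7c1∈{1,9}] r7c1 is the only open cell in row 7 admitting 1, so r7c1=1.
Step 14. [r6c9∈{7}] r6c9's peers cover all but 7. So r6c9=7.
Step 15. [r5c7∈{1,9}] in row 5, 1 fits only at r5c7, so r5c7=1.
Step 16. [r4c6∈{5,7}] 7 has one home in row 4: r4c6, so r4c6=7.
Step 17. [r4c2∈{1,5}] 5 has one home in row 4: r4c2 ⇒ r4c2=5.
Step 18. [r7c6∈{3,9}] r7c6 is the only open cell in col 6 admitting 3. So r7c6=3.
Step 19. [r7c7∈{8,9}] 9 has one home in row 7: r7c7, so r7c7=9.
Step 20. [r8c7∈{8}] r8c7 has the single candidate 8 ⇒ r8c7=8.
Step 21. [r4c5∈{1}] nothing but 1 survives at r4c5. So r4c5=1.
Step 22. [r5c4∈{4}] nothing but 4 survives at r5c4. So r5c4=4.
Step 23. [r8c1∈{9}] r8c1's peers cover all but 9, so r8c1=9.
Step 24. [r8c9∈{6}] r8c9 is down to just 6, so r8c9=6.
Step 25. [r6c2∈{1}] r6c2's peers cover all but 1 ⇒ r6c2=1.
Step 26. [r6c7∈{3}] r6c7's peers cover all but 3. So r6c7=3.
Step 27. [r4c9∈{8}] nothing but 8 survives at r4c9. So r4c9=8.
Step 28. [r2c4∈{6}] r2c4 is down to just 6. So r2c4=6.
Step 29. [r2c9∈{4}] r2c9 has the single candidate 4. So r2c9=4.
Step 30. [r2c7∈{2}] r2c7's peers cover all but 2 ⇒ r2c7=2.
Step 31. [r3c3∈{1}] only 1 remains possible at r3c3 ⇒ r3c3=1.
Step 32. [r7c5∈{8}] only 8 remains possible at r7c5 ⇒ r7c5=8.
Step 33. [r5c8∈{9}] r5c8's peers cover all but 9. So r5c8=9.
Step 34. [r2c2∈{9}] r2c2 is down to just 9, so r2c2=9.
Step 35. [r3c8∈{5}] nothing but 5 survives at r3c8. So r3c8=5.
Step 36. [r6c6∈{5}] nothing but 5 survives at r6c6. So r6c6=5.
Step 37. [r2c5∈{3}] only 3 remains possible at r2c5 ⇒ r2c5=3.
Step 38. [r8c3∈{5}] r8c3 has the single candidate 5. So r8c3=5.
Step 39. [r9c4∈{7}] r9c4 is down to just 7 ⇒ r9c4=7.
Step 40. [r8c5∈{4}] nothing but 4 survives at r8c5 ⇒ r8c5=4.
Step 41. [r2c3∈{7}] r2c3 is down to just 7, so r2c3=7.
Step 42. [r9c6∈{9}] r9c6 has the single candidate 9. So r9c6=9.
Step 43. [r6c1∈{2}] r6c1's peers cover all but 2. So r6c1=2.

Answer: 8 6 2 9 5 4 7 1 3 / 5 9 7 6 3 1 2 8 4 / 4 3 1 2 7 8 6 5 9 / 6 5 9 3 1 7 4 2 8 / 7 8 3 4 2 6 1 9 5 / 2 1 4 8 9 5 3 6 7 / 1 4 6 5 8 3 9 7 2 / 9 7 5 1 4 2 8 3 6 / 3 2 8 7 6 9 5 4 1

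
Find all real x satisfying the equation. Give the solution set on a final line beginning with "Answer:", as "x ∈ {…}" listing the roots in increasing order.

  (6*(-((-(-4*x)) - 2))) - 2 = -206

Step 1. [(6*(-((-(-4*x)) - 2))) - 2 = -206] add 2: x sits inside (… - 2), so sub: 6*(-((-(-4*x)) - 2)) = -204.
Step 2. [6*(-((-(-4*x)) - 2)) = -204] divide by the outer 6 ⇒ div: -((-(-4*x)) - 2) = -34.
Step 3. [-((-(-4*x)) - 2) = -34] flip signs both sides ⇒ neg: (-(-4*x)) - 2 = 34.
Step 4. [(-(-4*x)) - 2 = 34] -2 is outermost — add 2 both sides ⇒ sub: -(-4*x) = 36.
Step 5. [-(-4*x) = 36] flip signs both sides. So neg: -4*x = -36.
Step 6. [-4*x = -36] divide by the outer -4, so div: x = 9.

Answer: x ∈ {9}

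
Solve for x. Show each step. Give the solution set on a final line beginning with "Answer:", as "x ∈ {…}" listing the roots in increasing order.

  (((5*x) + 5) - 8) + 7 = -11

Step 1. [(((5*x) + 5) - 8) + 7 = -11] +7 is outermost — subtract 7 both sides ⇒ sub: ((5*x) + 5) - 8 = -18.
Step 2. [((5*x) + 5) - 8 = -18] add 8: x sits inside (… - 8) ⇒ sub: (5*x) + 5 = -10.
Step 3. [(5*x) + 5 = -10] 5 | LHS and 5 | -10: pull 5 out ⇒ factor: x + 1 = -2.
Step 4. [x + 1 = -2] +1 is outermost — subtract 1 both sides ⇒ sub: x = -3.

Answer: x ∈ {-3}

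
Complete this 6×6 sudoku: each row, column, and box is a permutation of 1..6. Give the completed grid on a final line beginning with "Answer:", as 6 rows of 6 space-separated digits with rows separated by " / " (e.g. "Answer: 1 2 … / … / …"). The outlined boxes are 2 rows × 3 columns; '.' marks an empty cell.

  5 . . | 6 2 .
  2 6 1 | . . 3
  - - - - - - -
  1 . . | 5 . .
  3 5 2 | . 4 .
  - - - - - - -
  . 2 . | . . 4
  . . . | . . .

Step 1. [r6c6∈{1,2,5,6}] col 6 places 5 nowhere but r6c6 ⇒ r6c6=5.
Step 2. [r3c3∈{4,6}] 6 has one home in box 3: r3c3. So r3c3=6.
Step 3. [r6c2∈{1,3,4}] in col 2, 1 fits only at r6c2. So r6c2=1.
Step 4. [r5c5∈{1,3,6}] r5c5 is the only open cell in col 5 admitting 1. So r5c5=1.
Step 5. [r5c4∈{3}] r5c4 is down to just 3. So r5c4=3.
Step 6. [r1c2∈{3,4}] in col 2, 3 fits only at r1c2. So r1c2=3.
Step 7. [r6c1∈{4,6}] across col 1, 4 lands solely at r6c1. So r6c1=4.
Step 8. [r1c6∈{1}] r1c6 has the single candidate 1 ⇒ r1c6=1.
Step 9. [r1c3∈{4}] r1c3 has the single candidate 4. So r1c3=4.
Step 10. [r6c3∈{3}] nothing but 3 survives at r6c3 ⇒ r6c3=3.
Step 11. [r5c3∈{5}] r5c3 is down to just 5. So r5c3=5.
Step 12. [r4c6∈{6}] only 6 remains possible at r4c6. So r4c6=6.
Step 13. [r2c5∈{5}] r2c5's peers cover all but 5. So r2c5=5.
Step 14. [r5c1∈{6}] r5c1 is down to just 6 ⇒ r5c1=6.
Step 15. [r6c5∈{6}] r6c5's peers cover all but 6, so r6c5=6.
Step 16. [r2c4∈{4}] r2c4's peers cover all but 4 ⇒ r2c4=4.
Step 17. [r3c5∈{3}] only 3 remains possible at r3c5, so r3c5=3.
Step 18. [r3c2∈{4}] r3c2 has the single candidate 4, so r3c2=4.
Step 19. [r6c4∈{2}] nothing but 2 survives at r6c4 ⇒ r6c4=2.
Step 20. [r3c6∈{2}] r3c6 has the single candidate 2 ⇒ r3c6=2.
Step 21. [r4c4∈{1}] r4c4's peers cover all but 1, so r4c4=1.

Answer: 5 3 4 6 2 1 / 2 6 1 4 5 3 / 1 4 6 5 3 2 / 3 5 2 1 4 6 / 6 2 5 3 1 4 / 4 1 3 2 6 5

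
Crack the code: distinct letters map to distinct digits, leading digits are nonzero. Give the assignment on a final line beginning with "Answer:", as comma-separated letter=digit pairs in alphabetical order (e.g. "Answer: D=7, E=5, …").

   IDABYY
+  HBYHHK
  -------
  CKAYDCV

Step 1. [col 1: Y + K ≡ V (mod 10)] several values work for V in column 1 (Y + K ≡ V (mod 10), carry-in 0); try V=9, so V=9.
Step 2. [col 1: Y + K ≡ V (mod 10)] Y=6 is one option consistent with column 1 (Y + K ≡ V (mod 10), carry-in 0) — take it. So Y=6.
Step 3. [col 1: Y + K ≡ V (mod 10)] column 1 reads Y+K+carry(0)=V with Y=6, V=9; with digits 6,9 already taken and all letters distinct, the only value for K is 3, so K=3.
Step 4. [col 2: Y + H ≡ C (mod 10)] H=5 is one option consistent with column 2 (Y + H ≡ C (mod 10), carry-in 0) — take it, so H=5.
Step 5. [col 2: Y + H ≡ C (mod 10)] in column 2 we have Y+H≡C with carry-in 0; given Y=6, H=5 and digits 3,5,6,9 already taken and all letters distinct, that pins C to 1, so C=1.
Step 6. [col 3: B + H ≡ D (mod 10)] no forcing yet in column 3 (carry-in 1); D=8 is free and consistent — try it ⇒ D=8.
Step 7. [col 3: B + H ≡ D (mod 10)] in column 3 we have B+H≡D with carry-in 1; given H=5, D=8 and digits 1,3,5,6,8,9 already taken and all letters distinct, that pins B to 2 ⇒ B=2.
Step 8. [col 4: A + Y ≡ Y (mod 10)] in column 4 we have A+Y≡Y with carry-in 0; given Y=6 and digits 1,2,3,5,6,8,9 already taken and all letters distinct, that pins A to 0, so A=0.
Step 9. [col 6: I + H ≡ K (mod 10)] from column 6 (H=5, K=3, carry-in 1, digits 0,1,2,3,5,6,8,9 already taken and all letters distinct): I must equal 7. So I=7.

Answer: A=0, B=2, C=1, D=8, H=5, I=7, K=3, V=9, Y=6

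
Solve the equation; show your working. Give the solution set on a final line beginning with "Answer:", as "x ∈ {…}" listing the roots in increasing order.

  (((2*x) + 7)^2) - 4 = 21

Step 1. [(((2*x) + 7)^2) - 4 = 21] peel the -4: add 4 from each side. So sub: ((2*x) + 7)^2 = 25.
Step 2. [((2*x) + 7)^2 = 25] 25 ≥ 0, LHS is (·)² — take ±√ ⇒ sqrt: (2*x) + 7 = 5 or -5.
Step 3. [(2*x) + 7 = 5 or -5] +7 is outermost — subtract 7 both sides ⇒ sub: 2*x = -2 or -12.
Step 4. [2*x = -2 or -12] 2·(inner) — divide through by 2. So div: x = -1 or -6.

Answer: x ∈ {-6, -1}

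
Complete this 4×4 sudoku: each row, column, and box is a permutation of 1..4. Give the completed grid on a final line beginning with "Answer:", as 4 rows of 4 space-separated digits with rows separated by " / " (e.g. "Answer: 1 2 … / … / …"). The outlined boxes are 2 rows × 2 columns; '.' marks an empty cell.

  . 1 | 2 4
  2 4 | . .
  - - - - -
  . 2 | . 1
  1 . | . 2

Step 1. [r4c3∈{3,4}] 4 has one home in row 4: r4c3, so r4c3=4.
Step 2. [r3c3∈{3}] only 3 remains possible at r3c3. So r3c3=3.
Step 3. [r4c2∈{3}] only 3 remains possible at r4c2 ⇒ r4c2=3.
Step 4. [r2c4∈{3}] nothing but 3 survives at r2c4 ⇒ r2c4=3.
Step 5. [r1c1∈{3}] r1c1 is down to just 3, so r1c1=3.
Step 6. [r3c1∈{4}] nothing but 4 survives at r3c1. So r3c1=4.
Step 7. [r2c3∈{1}] only 1 remains possible at r2c3, so r2c3=1.

Answer: 3 1 2 4 / 2 4 1 3 / 4 2 3 1 / 1 3 4 2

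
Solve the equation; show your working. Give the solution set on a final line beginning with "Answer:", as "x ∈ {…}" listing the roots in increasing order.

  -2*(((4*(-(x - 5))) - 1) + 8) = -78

Step 1. [-2*(((4*(-(x - 5))) - 1) + 8) = -78] -2 out front; divide by -2. So div: ((4*(-(x - 5))) - 1) + 8 = 39.
Step 2. [((4*(-(x - 5))) - 1) + 8 = 39] subtract 8: x sits inside (… + 8) ⇒ sub: (4*(-(x - 5))) - 1 = 31.
Step 3. [(4*(-(x - 5))) - 1 = 31] 1 comes off first (add 1). So sub: 4*(-(x - 5)) = 32.
Step 4. [4*(-(x - 5)) = 32] 4·(inner) — divide through by 4. So div: -(x - 5) = 8.
Step 5. [-(x - 5) = 8] flip signs both sides, so neg: x - 5 = -8.
Step 6. [x - 5 = -8] the outer -5 inverts by adding 5 ⇒ sub: x = -3.

Answer: x ∈ {-3}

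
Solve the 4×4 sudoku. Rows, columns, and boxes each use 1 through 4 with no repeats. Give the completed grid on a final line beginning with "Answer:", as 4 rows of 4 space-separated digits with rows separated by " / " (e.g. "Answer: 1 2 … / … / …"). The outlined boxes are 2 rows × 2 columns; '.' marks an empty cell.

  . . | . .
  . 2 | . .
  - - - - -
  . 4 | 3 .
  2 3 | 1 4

Step 1. [r1c2∈{1}] only 1 remains possible at r1c2. So r1c2=1.
Step 2. [r2c3∈{4}] r2c3 is down to just 4. So r2c3=4.
Step 3. [r2c1∈{3}] r2c1 is down to just 3 ⇒ r2c1=3.
Step 4. [r1c4∈{2,3}] across row 1, 3 lands solely at r1c4. So r1c4=3.
Step 5. [r1c3∈{2}] r1c3 has the single candidate 2 ⇒ r1c3=2.
Step 6. [r3c1∈{1}] r3c1 has the single candidate 1, so r3c1=1.
Step 7. [r1c1∈{4}] only 4 remains possible at r1c1 ⇒ r1c1=4.
Step 8. [r3c4∈{2}] only 2 remains possible at r3c4, so r3c4=2.
Step 9. [r2c4∈{1}] r2c4 has the single candidate 1, so r2c4=1.

Answer: 4 1 2 3 / 3 2 4 1 / 1 4 3 2 / 2 3 1 4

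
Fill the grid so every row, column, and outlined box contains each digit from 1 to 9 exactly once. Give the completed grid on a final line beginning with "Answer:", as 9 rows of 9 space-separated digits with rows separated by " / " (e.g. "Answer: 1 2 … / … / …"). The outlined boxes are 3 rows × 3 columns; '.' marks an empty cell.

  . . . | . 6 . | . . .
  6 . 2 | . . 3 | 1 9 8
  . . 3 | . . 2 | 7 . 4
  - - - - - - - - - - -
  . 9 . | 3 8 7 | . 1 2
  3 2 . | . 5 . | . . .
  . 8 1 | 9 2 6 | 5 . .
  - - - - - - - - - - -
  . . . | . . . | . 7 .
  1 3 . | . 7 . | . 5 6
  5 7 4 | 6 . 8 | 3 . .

Step 1. [r2c5∈{4}] nothing but 4 survives at r2c5 ⇒ r2c5=4.
Step 2. [r1c9∈{3,5}] col 9 places 5 nowhere but r1c9 ⇒ r1c9=5.
Step 3. [r7c6∈{1,4,5,9}] in col 6, 5 fits only at r7c6, so r7c6=5.
Step 4. [r7c1∈{2,8,9}] in col 1, 2 fits only at r7c1. So r7c1=2.
Step 5. [r5c8∈{4,6,8}] col 8 places 8 nowhere but r5c8 ⇒ r5c8=8.
Step 6. [r6c8∈{3,4}] 4 has one home in col 8: r6c8, so r6c8=4.
Step 7. [r6c1∈{7}] r6c1 has the single candidate 7, so r6c1=7.
Step 8. [r5c3∈{6}] only 6 remains possible at r5c3 ⇒ r5c3=6.
Step 9. [r5c7∈{9}] r5c7 is down to just 9, so r5c7=9.
Step 10. [r1c3∈{7,8,9}] in col 3, 7 fits only at r1c3. So r1c3=7.
Step 11. [r9c8∈{2}] nothing but 2 survives at r9c8. So r9c8=2.
Step 12. [r7c5∈{1,3,9}] across row 7, 3 lands solely at r7c5 ⇒ r7c5=3.
Step 13. [r2c2∈{5}] r2c2 has the single candidate 5. So r2c2=5.
Step 14. [r3c2∈{1}] r3c2's peers cover all but 1 ⇒ r3c2=1.
Step 15. [r9c5∈{1,9}] r9c5 is the only open cell in col 5 admitting 1. So r9c5=1.
Step 16. [r7c4∈{4}] r7c4 has the single candidate 4 ⇒ r7c4=4.
Step 17. [r5c4∈{1}] r5c4's peers cover all but 1, so r5c4=1.
Step 18. [r7c7∈{8}] r7c7 has the single candidate 8 ⇒ r7c7=8.
Step 19. [r1c4∈{8}] r1c4 has the single candidate 8 ⇒ r1c4=8.
Step 20. [r7c3∈{9}] only 9 remains possible at r7c3, so r7c3=9.
Step 21. [r3c5∈{9}] r3c5's peers cover all but 9. So r3c5=9.
Step 22. [r1c1∈{4,9}] r1c1 is the only open cell in row 1 admitting 9, so r1c1=9.
Step 23. [r8c4∈{2}] r8c4 is down to just 2 ⇒ r8c4=2.
Step 24. [r7c2∈{6}] r7c2's peers cover all but 6. So r7c2=6.
Step 25. [r3c8∈{6}] r3c8 has the single candidate 6, so r3c8=6.
Step 26. [r4c7∈{6}] r4c7 has the single candidate 6, so r4c7=6.
Step 27. [r9c9∈{9}] nothing but 9 survives at r9c9, so r9c9=9.
Step 28. [r6c9∈{3}] only 3 remains possible at r6c9. So r6c9=3.
Step 29. [r1c7∈{2}] r1c7 has the single candidate 2, so r1c7=2.
Step 30. [r1c2∈{4}] r1c2 has the single candidate 4 ⇒ r1c2=4.
Step 31. [r5c6∈{4}] r5c6 has the single candidate 4, so r5c6=4.
Step 32. [r3c4∈{5}] r3c4 has the single candidate 5 ⇒ r3c4=5.
Step 33. [r1c8∈{3}] r1c8 is down to just 3, so r1c8=3.
Step 34. [r4c1∈{4}] r4c1 has the single candidate 4. So r4c1=4.
Step 35. [r2c4∈{7}] r2c4's peers cover all but 7, so r2c4=7.
Step 36. [r4c3∈{5}] nothing but 5 survives at r4c3, so r4c3=5.
Step 37. [r3c1∈{8}] r3c1 has the single candidate 8 ⇒ r3c1=8.
Step 38. [r8c6∈{9}] r8c6's peers cover all but 9. So r8c6=9.
Step 39. [r8c3∈{8}] r8c3 is down to just 8 ⇒ r8c3=8.
Step 40. [r7c9∈{1}] r7c9 has the single candidate 1 ⇒ r7c9=1.
Step 41. [r8c7∈{4}] r8c7 is down to just 4. So r8c7=4.
Step 42. [r5c9∈{7}] r5c9 has the single candidate 7. So r5c9=7.
Step 43. [r1c6∈{1}] r1c6 has the single candidate 1 ⇒ r1c6=1.

Answer: 9 4 7 8 6 1 2 3 5 / 6 5 2 7 4 3 1 9 8 / 8 1 3 5 9 2 7 6 4 / 4 9 5 3 8 7 6 1 2 / 3 2 6 1 5 4 9 8 7 / 7 8 1 9 2 6 5 4 3 / 2 6 9 4 3 5 8 7 1 / 1 3 8 2 7 9 4 5 6 / 5 7 4 6 1 8 3 2 9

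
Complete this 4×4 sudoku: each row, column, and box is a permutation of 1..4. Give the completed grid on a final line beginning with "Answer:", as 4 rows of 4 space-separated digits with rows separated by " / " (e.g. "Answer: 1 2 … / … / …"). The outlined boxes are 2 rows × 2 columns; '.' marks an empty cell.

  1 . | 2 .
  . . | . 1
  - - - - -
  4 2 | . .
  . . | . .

Step 1. [r3c4∈{3}] r3c4's peers cover all but 3, so r3c4=3.
Step 2. [r1c2∈{3,4}] across row 1, 3 lands solely at r1c2, so r1c2=3.
Step 3. [r1c4∈{4}] r1c4 has the single candidate 4. So r1c4=4.
Step 4. [r4c3∈{1,4}] r4c3 is the only open cell in row 4 admitting 4, so r4c3=4.
Step 5. [r4c1∈{3}] r4c1 is down to just 3, so r4c1=3.
Step 6. [r2c2∈{4}] r2c2 is down to just 4 ⇒ r2c2=4.
Step 7. [r4c4∈{2}] r4c4 is down to just 2 ⇒ r4c4=2.
Step 8. [r3c3∈{1}] r3c3 is down to just 1, so r3c3=1.
Step 9. [r2c3∈{3}] r2c3 has the single candidate 3, so r2c3=3.
Step 10. [r4c2∈{1}] r4c2 is down to just 1 ⇒ r4c2=1.
Step 11. [r2c1∈{2}] r2c1 has the single candidate 2 ⇒ r2c1=2.

Answer: 1 3 2 4 / 2 4 3 1 / 4 2 1 3 / 3 1 4 2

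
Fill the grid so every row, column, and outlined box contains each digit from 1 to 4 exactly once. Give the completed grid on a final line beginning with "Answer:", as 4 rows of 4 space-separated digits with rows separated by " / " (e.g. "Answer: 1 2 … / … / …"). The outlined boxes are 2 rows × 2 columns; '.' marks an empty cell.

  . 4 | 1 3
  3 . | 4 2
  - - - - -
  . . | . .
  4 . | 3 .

Step 1. [r3c1∈{1,2}] r3c1 is the only open cell in col 1 admitting 1 ⇒ r3c1=1.
Step 2. [r3c2∈{2,3}] row 3 places 3 nowhere but r3c2 ⇒ r3c2=3.
Step 3. [r4c2∈{2}] nothing but 2 survives at r4c2. So r4c2=2.
Step 4. [r1c1∈{2}] r1c1 has the single candidate 2. So r1c1=2.
Step 5. [r2c2∈{1}] r2c2's peers cover all but 1. So r2c2=1.
Step 6. [r3c3∈{2}] r3c3 has the single candidate 2 ⇒ r3c3=2.
Step 7. [r4c4∈{1}] r4c4 has the single candidate 1 ⇒ r4c4=1.
Step 8. [r3c4∈{4}] r3c4 is down to just 4. So r3c4=4.

Answer: 2 4 1 3 / 3 1 4 2 / 1 3 2 4 / 4 2 3 1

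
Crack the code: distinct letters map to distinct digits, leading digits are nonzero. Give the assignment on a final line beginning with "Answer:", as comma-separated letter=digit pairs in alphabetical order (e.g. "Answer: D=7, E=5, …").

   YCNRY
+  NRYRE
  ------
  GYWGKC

Step 1. [G] the sum has 6 digits but both addends have 5; that extra leading digit G is the final carry, namely 1, so G=1.
Step 2. [col 1: Y + E ≡ C (mod 10)] C=5 is one option consistent with column 1 (Y + E ≡ C (mod 10), carry-in 0) — take it. So C=5.
Step 3. [col 1: Y + E ≡ C (mod 10)] several values work for E in column 1 (Y + E ≡ C (mod 10), carry-in 0); try E=3, so E=3.
Step 4. [col 1: Y + E ≡ C (mod 10)] from column 1 (E=3, C=5, carry-in 0, digits 1,3,5 already taken and all letters distinct): Y must equal 2, so Y=2.
Step 5. [col 2: R + R ≡ K (mod 10)] R=4 is one option consistent with column 2 (R + R ≡ K (mod 10), carry-in 0) — take it, so R=4.
Step 6. [col 2: R + R ≡ K (mod 10)] from column 2 (R=4, carry-in 0, digits 1,2,3,4,5 already taken and all letters distinct): K must equal 8. So K=8.
Step 7. [col 3: N + Y ≡ G (mod 10)] in column 3 we have N+Y≡G with carry-in 0; given Y=2, G=1 and digits 1,2,3,4,5,8 already taken and all letters distinct, that pins N to 9. So N=9.
Step 8. [col 4: C + R ≡ W (mod 10)] in column 4 we have C+R≡W with carry-in 1; given C=5, R=4 and digits 1,2,3,4,5,8,9 already taken and all letters distinct, that pins W to 0 ⇒ W=0.

Answer: C=5, E=3, G=1, K=8, N=9, R=4, W=0, Y=2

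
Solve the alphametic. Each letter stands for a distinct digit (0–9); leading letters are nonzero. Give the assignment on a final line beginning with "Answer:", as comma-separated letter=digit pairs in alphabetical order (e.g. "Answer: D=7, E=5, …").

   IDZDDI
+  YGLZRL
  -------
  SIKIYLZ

Step 1. [col 1: I + L ≡ Z (mod 10)] I=7 is one option consistent with column 1 (I + L ≡ Z (mod 10), carry-in 0) — take it. So I=7.
Step 2. [col 1: I + L ≡ Z (mod 10)] several values work for L in column 1 (I + L ≡ Z (mod 10), carry-in 0); try L=5. So L=5.
Step 3. [col 1: I + L ≡ Z (mod 10)] column 1 reads I+L+carry(0)=Z with I=7, L=5; with digits 5,7 already taken and all letters distinct, the only value for Z is 2 ⇒ Z=2.
Step 4. [S] adding two 6-digit numbers gives at most 6+1 digits, and here it does — S is that final carry and must be 1, so S=1.
Step 5. [col 2: D + R ≡ L (mod 10)] column 2 (D + R ≡ L (mod 10), carry-in 1) doesn't pin R yet; pick R=8 and continue. So R=8.
Step 6. [col 2: D + R ≡ L (mod 10)] column 2 reads D+R+carry(1)=L with R=8, L=5; with digits 1,2,5,7,8 already taken and all letters distinct, the only value for D is 6, so D=6.
Step 7. [col 3: D + Z ≡ Y (mod 10)] in column 3 we have D+Z≡Y with carry-in 1; given D=6, Z=2 and digits 1,2,5,6,7,8 already taken and all letters distinct, that pins Y to 9 ⇒ Y=9.
Step 8. [col 5: D + G ≡ K (mod 10)] column 5: given D=6, carry-in 0, and digits 1,2,5,6,7,8,9 already taken and all letters distinct, D+G≡K (mod 10) forces G=4 ⇒ G=4.
Step 9. [col 5: D + G ≡ K (mod 10)] column 5 reads D+G+carry(0)=K with D=6, G=4; with digits 1,2,4,5,6,7,8,9 already taken and all letters distinct, the only value for K is 0 ⇒ K=0.

Answer: D=6, G=4, I=7, K=0, L=5, R=8, S=1, Y=9, Z=2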